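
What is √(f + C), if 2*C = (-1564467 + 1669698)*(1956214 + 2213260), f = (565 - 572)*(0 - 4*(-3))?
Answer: 3*√24375439907 ≈ 4.6838e+5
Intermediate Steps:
f = -84 (f = -7*(0 + 12) = -7*12 = -84)
C = 219378959247 (C = ((-1564467 + 1669698)*(1956214 + 2213260))/2 = (105231*4169474)/2 = (½)*438757918494 = 219378959247)
√(f + C) = √(-84 + 219378959247) = √219378959163 = 3*√24375439907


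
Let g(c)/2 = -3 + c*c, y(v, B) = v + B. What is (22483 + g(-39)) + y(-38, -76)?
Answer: 25405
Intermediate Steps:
y(v, B) = B + v
g(c) = -6 + 2*c**2 (g(c) = 2*(-3 + c*c) = 2*(-3 + c**2) = -6 + 2*c**2)
(22483 + g(-39)) + y(-38, -76) = (22483 + (-6 + 2*(-39)**2)) + (-76 - 38) = (22483 + (-6 + 2*1521)) - 114 = (22483 + (-6 + 3042)) - 114 = (22483 + 3036) - 114 = 25519 - 114 = 25405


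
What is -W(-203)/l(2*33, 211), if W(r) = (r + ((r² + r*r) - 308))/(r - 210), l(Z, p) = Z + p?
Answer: 11701/16343 ≈ 0.71596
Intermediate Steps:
W(r) = (-308 + r + 2*r²)/(-210 + r) (W(r) = (r + ((r² + r²) - 308))/(-210 + r) = (r + (2*r² - 308))/(-210 + r) = (r + (-308 + 2*r²))/(-210 + r) = (-308 + r + 2*r²)/(-210 + r))
-W(-203)/l(2*33, 211) = -(-308 - 203 + 2*(-203)²)/(-210 - 203)/(2*33 + 211) = -(-308 - 203 + 2*41209)/(-413)/(66 + 211) = -(-(-308 - 203 + 82418)/413)/277 = -(-1/413*81907)/277 = -(-11701)/(59*277) = -1*(-11701/16343) = 11701/16343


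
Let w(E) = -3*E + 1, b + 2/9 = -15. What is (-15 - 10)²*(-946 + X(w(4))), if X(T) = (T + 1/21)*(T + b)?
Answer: -77821250/189 ≈ -4.1175e+5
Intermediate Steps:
b = -137/9 (b = -2/9 - 15 = -137/9 ≈ -15.222)
w(E) = 1 - 3*E
X(T) = (-137/9 + T)*(1/21 + T) (X(T) = (T + 1/21)*(T - 137/9) = (T + 1/21)*(-137/9 + T) = (1/21 + T)*(-137/9 + T) = (-137/9 + T)*(1/21 + T))
(-15 - 10)²*(-946 + X(w(4))) = (-15 - 10)²*(-946 + (-137/189 + (1 - 3*4)² - 956*(1 - 3*4)/63)) = (-25)²*(-946 + (-137/189 + (1 - 12)² - 956*(1 - 12)/63)) = 625*(-946 + (-137/189 + (-11)² - 956/63*(-11))) = 625*(-946 + (-137/189 + 121 + 10516/63)) = 625*(-946 + 54280/189) = 625*(-124514/189) = -77821250/189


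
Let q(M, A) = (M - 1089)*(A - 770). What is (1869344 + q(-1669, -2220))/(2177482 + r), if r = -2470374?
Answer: -2528941/73223 ≈ -34.538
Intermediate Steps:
q(M, A) = (-1089 + M)*(-770 + A)
(1869344 + q(-1669, -2220))/(2177482 + r) = (1869344 + (838530 - 1089*(-2220) - 770*(-1669) - 2220*(-1669)))/(2177482 - 2470374) = (1869344 + (838530 + 2417580 + 1285130 + 3705180))/(-292892) = (1869344 + 8246420)*(-1/292892) = 10115764*(-1/292892) = -2528941/73223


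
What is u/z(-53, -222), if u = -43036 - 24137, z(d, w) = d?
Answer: 67173/53 ≈ 1267.4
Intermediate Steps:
u = -67173
u/z(-53, -222) = -67173/(-53) = -67173*(-1/53) = 67173/53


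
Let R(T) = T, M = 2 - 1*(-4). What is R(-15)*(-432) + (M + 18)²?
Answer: 7056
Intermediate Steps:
M = 6 (M = 2 + 4 = 6)
R(-15)*(-432) + (M + 18)² = -15*(-432) + (6 + 18)² = 6480 + 24² = 6480 + 576 = 7056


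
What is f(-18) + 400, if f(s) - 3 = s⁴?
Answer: 105379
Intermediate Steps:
f(s) = 3 + s⁴
f(-18) + 400 = (3 + (-18)⁴) + 400 = (3 + 104976) + 400 = 104979 + 400 = 105379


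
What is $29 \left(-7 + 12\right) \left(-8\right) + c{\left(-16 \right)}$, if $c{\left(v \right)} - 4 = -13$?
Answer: $-1169$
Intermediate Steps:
$c{\left(v \right)} = -9$ ($c{\left(v \right)} = 4 - 13 = -9$)
$29 \left(-7 + 12\right) \left(-8\right) + c{\left(-16 \right)} = 29 \left(-7 + 12\right) \left(-8\right) - 9 = 29 \cdot 5 \left(-8\right) - 9 = 29 \left(-40\right) - 9 = -1160 - 9 = -1169$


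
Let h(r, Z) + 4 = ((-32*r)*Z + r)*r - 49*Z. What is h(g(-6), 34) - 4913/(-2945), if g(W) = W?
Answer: -120156977/2945 ≈ -40800.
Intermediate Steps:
h(r, Z) = -4 - 49*Z + r*(r - 32*Z*r) (h(r, Z) = -4 + (((-32*r)*Z + r)*r - 49*Z) = -4 + ((-32*Z*r + r)*r - 49*Z) = -4 + ((r - 32*Z*r)*r - 49*Z) = -4 + (r*(r - 32*Z*r) - 49*Z) = -4 + (-49*Z + r*(r - 32*Z*r)) = -4 - 49*Z + r*(r - 32*Z*r))
h(g(-6), 34) - 4913/(-2945) = (-4 + (-6)² - 49*34 - 32*34*(-6)²) - 4913/(-2945) = (-4 + 36 - 1666 - 32*34*36) - 4913*(-1)/2945 = (-4 + 36 - 1666 - 39168) - 1*(-4913/2945) = -40802 + 4913/2945 = -120156977/2945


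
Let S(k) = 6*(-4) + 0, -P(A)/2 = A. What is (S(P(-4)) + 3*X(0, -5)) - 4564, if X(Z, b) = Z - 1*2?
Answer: -4594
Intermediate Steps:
P(A) = -2*A
X(Z, b) = -2 + Z (X(Z, b) = Z - 2 = -2 + Z)
S(k) = -24 (S(k) = -24 + 0 = -24)
(S(P(-4)) + 3*X(0, -5)) - 4564 = (-24 + 3*(-2 + 0)) - 4564 = (-24 + 3*(-2)) - 4564 = (-24 - 6) - 4564 = -30 - 4564 = -4594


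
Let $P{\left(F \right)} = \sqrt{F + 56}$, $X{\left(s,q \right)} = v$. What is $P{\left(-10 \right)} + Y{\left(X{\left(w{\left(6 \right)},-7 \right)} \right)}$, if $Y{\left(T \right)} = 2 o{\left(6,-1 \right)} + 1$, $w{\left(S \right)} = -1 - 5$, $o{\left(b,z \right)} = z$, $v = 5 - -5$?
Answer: $-1 + \sqrt{46} \approx 5.7823$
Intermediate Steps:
$v = 10$ ($v = 5 + 5 = 10$)
$w{\left(S \right)} = -6$ ($w{\left(S \right)} = -1 - 5 = -6$)
$X{\left(s,q \right)} = 10$
$Y{\left(T \right)} = -1$ ($Y{\left(T \right)} = 2 \left(-1\right) + 1 = -2 + 1 = -1$)
$P{\left(F \right)} = \sqrt{56 + F}$
$P{\left(-10 \right)} + Y{\left(X{\left(w{\left(6 \right)},-7 \right)} \right)} = \sqrt{56 - 10} - 1 = \sqrt{46} - 1 = -1 + \sqrt{46}$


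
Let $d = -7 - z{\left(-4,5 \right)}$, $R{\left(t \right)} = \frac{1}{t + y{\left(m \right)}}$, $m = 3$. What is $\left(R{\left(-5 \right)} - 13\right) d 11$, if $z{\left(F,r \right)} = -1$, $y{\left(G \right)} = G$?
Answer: $891$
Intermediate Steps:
$R{\left(t \right)} = \frac{1}{3 + t}$ ($R{\left(t \right)} = \frac{1}{t + 3} = \frac{1}{3 + t}$)
$d = -6$ ($d = -7 - -1 = -7 + 1 = -6$)
$\left(R{\left(-5 \right)} - 13\right) d 11 = \left(\frac{1}{3 - 5} - 13\right) \left(-6\right) 11 = \left(\frac{1}{-2} - 13\right) \left(-6\right) 11 = \left(- \frac{1}{2} - 13\right) \left(-6\right) 11 = \left(- \frac{27}{2}\right) \left(-6\right) 11 = 81 \cdot 11 = 891$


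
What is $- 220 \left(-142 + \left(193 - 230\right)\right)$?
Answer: $39380$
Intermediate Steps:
$- 220 \left(-142 + \left(193 - 230\right)\right) = - 220 \left(-142 - 37\right) = \left(-220\right) \left(-179\right) = 39380$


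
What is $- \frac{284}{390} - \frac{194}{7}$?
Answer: $- \frac{38824}{1365} \approx -28.443$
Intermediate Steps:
$- \frac{284}{390} - \frac{194}{7} = \left(-284\right) \frac{1}{390} - \frac{194}{7} = - \frac{142}{195} - \frac{194}{7} = - \frac{38824}{1365}$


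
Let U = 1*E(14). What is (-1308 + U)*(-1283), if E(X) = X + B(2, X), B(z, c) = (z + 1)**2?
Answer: 1648655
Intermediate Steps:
B(z, c) = (1 + z)**2
E(X) = 9 + X (E(X) = X + (1 + 2)**2 = X + 3**2 = X + 9 = 9 + X)
U = 23 (U = 1*(9 + 14) = 1*23 = 23)
(-1308 + U)*(-1283) = (-1308 + 23)*(-1283) = -1285*(-1283) = 1648655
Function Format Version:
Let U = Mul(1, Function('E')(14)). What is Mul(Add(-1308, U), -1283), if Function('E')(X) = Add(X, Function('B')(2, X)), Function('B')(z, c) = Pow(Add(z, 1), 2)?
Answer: 1648655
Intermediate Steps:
Function('B')(z, c) = Pow(Add(1, z), 2)
Function('E')(X) = Add(9, X) (Function('E')(X) = Add(X, Pow(Add(1, 2), 2)) = Add(X, Pow(3, 2)) = Add(X, 9) = Add(9, X))
U = 23 (U = Mul(1, Add(9, 14)) = Mul(1, 23) = 23)
Mul(Add(-1308, U), -1283) = Mul(Add(-1308, 23), -1283) = Mul(-1285, -1283) = 1648655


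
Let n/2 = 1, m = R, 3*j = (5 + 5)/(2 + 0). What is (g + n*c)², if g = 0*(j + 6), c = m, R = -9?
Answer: 324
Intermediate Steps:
j = 5/3 (j = ((5 + 5)/(2 + 0))/3 = (10/2)/3 = (10*(½))/3 = (⅓)*5 = 5/3 ≈ 1.6667)
m = -9
c = -9
n = 2 (n = 2*1 = 2)
g = 0 (g = 0*(5/3 + 6) = 0*(23/3) = 0)
(g + n*c)² = (0 + 2*(-9))² = (0 - 18)² = (-18)² = 324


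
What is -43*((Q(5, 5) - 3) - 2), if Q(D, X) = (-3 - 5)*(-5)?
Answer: -1505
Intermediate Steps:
Q(D, X) = 40 (Q(D, X) = -8*(-5) = 40)
-43*((Q(5, 5) - 3) - 2) = -43*((40 - 3) - 2) = -43*(37 - 2) = -43*35 = -1505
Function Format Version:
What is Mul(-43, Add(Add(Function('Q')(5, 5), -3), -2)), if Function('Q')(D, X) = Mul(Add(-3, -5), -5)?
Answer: -1505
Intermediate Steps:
Function('Q')(D, X) = 40 (Function('Q')(D, X) = Mul(-8, -5) = 40)
Mul(-43, Add(Add(Function('Q')(5, 5), -3), -2)) = Mul(-43, Add(Add(40, -3), -2)) = Mul(-43, Add(37, -2)) = Mul(-43, 35) = -1505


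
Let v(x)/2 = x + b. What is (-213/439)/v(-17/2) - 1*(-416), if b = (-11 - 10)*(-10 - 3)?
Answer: 96607883/232231 ≈ 416.00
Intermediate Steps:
b = 273 (b = -21*(-13) = 273)
v(x) = 546 + 2*x (v(x) = 2*(x + 273) = 2*(273 + x) = 546 + 2*x)
(-213/439)/v(-17/2) - 1*(-416) = (-213/439)/(546 + 2*(-17/2)) - 1*(-416) = (-213*1/439)/(546 + 2*(-17*½)) + 416 = -213/(439*(546 + 2*(-17/2))) + 416 = -213/(439*(546 - 17)) + 416 = -213/439/529 + 416 = -213/439*1/529 + 416 = -213/232231 + 416 = 96607883/232231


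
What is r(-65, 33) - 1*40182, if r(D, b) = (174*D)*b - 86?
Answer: -413498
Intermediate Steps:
r(D, b) = -86 + 174*D*b (r(D, b) = 174*D*b - 86 = -86 + 174*D*b)
r(-65, 33) - 1*40182 = (-86 + 174*(-65)*33) - 1*40182 = (-86 - 373230) - 40182 = -373316 - 40182 = -413498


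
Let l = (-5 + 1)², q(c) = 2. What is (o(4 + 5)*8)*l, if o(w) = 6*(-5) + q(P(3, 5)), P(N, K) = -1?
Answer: -3584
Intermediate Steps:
o(w) = -28 (o(w) = 6*(-5) + 2 = -30 + 2 = -28)
l = 16 (l = (-4)² = 16)
(o(4 + 5)*8)*l = -28*8*16 = -224*16 = -3584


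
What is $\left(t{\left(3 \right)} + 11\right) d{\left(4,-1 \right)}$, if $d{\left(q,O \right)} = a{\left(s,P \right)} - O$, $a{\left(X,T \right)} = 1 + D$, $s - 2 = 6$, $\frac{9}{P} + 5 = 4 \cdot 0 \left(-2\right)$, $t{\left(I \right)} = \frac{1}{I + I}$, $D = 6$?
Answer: $\frac{268}{3} \approx 89.333$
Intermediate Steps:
$t{\left(I \right)} = \frac{1}{2 I}$
$P = - \frac{9}{5}$ ($P = \frac{9}{-5 + 4 \cdot 0 \left(-2\right)} = \frac{9}{-5 + 0 \left(-2\right)} = \frac{9}{-5 + 0} = \frac{9}{-5} = 9 \left(- \frac{1}{5}\right) = - \frac{9}{5} \approx -1.8$)
$s = 8$ ($s = 2 + 6 = 8$)
$a{\left(X,T \right)} = 7$ ($a{\left(X,T \right)} = 1 + 6 = 7$)
$d{\left(q,O \right)} = 7 - O$
$\left(t{\left(3 \right)} + 11\right) d{\left(4,-1 \right)} = \left(\frac{1}{2 \cdot 3} + 11\right) \left(7 - -1\right) = \left(\frac{1}{2} \cdot \frac{1}{3} + 11\right) \left(7 + 1\right) = \left(\frac{1}{6} + 11\right) 8 = \frac{67}{6} \cdot 8 = \frac{268}{3}$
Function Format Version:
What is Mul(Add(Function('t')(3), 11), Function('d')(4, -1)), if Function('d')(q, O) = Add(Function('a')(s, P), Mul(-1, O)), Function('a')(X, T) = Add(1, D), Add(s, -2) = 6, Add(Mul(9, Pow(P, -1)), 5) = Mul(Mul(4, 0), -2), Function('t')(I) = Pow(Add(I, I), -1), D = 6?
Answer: Rational(268, 3) ≈ 89.333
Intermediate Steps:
Function('t')(I) = Mul(Rational(1, 2), Pow(I, -1)) (Function('t')(I) = Pow(Mul(2, I), -1) = Mul(Rational(1, 2), Pow(I, -1)))
P = Rational(-9, 5) (P = Mul(9, Pow(Add(-5, Mul(Mul(4, 0), -2)), -1)) = Mul(9, Pow(Add(-5, Mul(0, -2)), -1)) = Mul(9, Pow(Add(-5, 0), -1)) = Mul(9, Pow(-5, -1)) = Mul(9, Rational(-1, 5)) = Rational(-9, 5) ≈ -1.8000)
s = 8 (s = Add(2, 6) = 8)
Function('a')(X, T) = 7 (Function('a')(X, T) = Add(1, 6) = 7)
Function('d')(q, O) = Add(7, Mul(-1, O))
Mul(Add(Function('t')(3), 11), Function('d')(4, -1)) = Mul(Add(Mul(Rational(1, 2), Pow(3, -1)), 11), Add(7, Mul(-1, -1))) = Mul(Add(Mul(Rational(1, 2), Rational(1, 3)), 11), Add(7, 1)) = Mul(Add(Rational(1, 6), 11), 8) = Mul(Rational(67, 6), 8) = Rational(268, 3)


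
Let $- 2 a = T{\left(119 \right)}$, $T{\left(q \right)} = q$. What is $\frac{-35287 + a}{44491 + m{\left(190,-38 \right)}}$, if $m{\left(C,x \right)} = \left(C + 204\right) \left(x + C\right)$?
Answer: $- \frac{70693}{208758} \approx -0.33864$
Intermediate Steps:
$a = - \frac{119}{2}$ ($a = \left(- \frac{1}{2}\right) 119 = - \frac{119}{2} \approx -59.5$)
$m{\left(C,x \right)} = \left(204 + C\right) \left(C + x\right)$
$\frac{-35287 + a}{44491 + m{\left(190,-38 \right)}} = \frac{-35287 - \frac{119}{2}}{44491 + \left(190^{2} + 204 \cdot 190 + 204 \left(-38\right) + 190 \left(-38\right)\right)} = - \frac{70693}{2 \left(44491 + \left(36100 + 38760 - 7752 - 7220\right)\right)} = - \frac{70693}{2 \left(44491 + 59888\right)} = - \frac{70693}{2 \cdot 104379} = \left(- \frac{70693}{2}\right) \frac{1}{104379} = - \frac{70693}{208758}$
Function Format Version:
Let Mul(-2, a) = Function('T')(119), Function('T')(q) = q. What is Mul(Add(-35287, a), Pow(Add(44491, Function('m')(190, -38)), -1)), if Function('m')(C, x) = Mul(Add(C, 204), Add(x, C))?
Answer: Rational(-70693, 208758) ≈ -0.33864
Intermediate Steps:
a = Rational(-119, 2) (a = Mul(Rational(-1, 2), 119) = Rational(-119, 2) ≈ -59.500)
Function('m')(C, x) = Mul(Add(204, C), Add(C, x))
Mul(Add(-35287, a), Pow(Add(44491, Function('m')(190, -38)), -1)) = Mul(Add(-35287, Rational(-119, 2)), Pow(Add(44491, Add(Pow(190, 2), Mul(204, 190), Mul(204, -38), Mul(190, -38))), -1)) = Mul(Rational(-70693, 2), Pow(Add(44491, Add(36100, 38760, -7752, -7220)), -1)) = Mul(Rational(-70693, 2), Pow(Add(44491, 59888), -1)) = Mul(Rational(-70693, 2), Pow(104379, -1)) = Mul(Rational(-70693, 2), Rational(1, 104379)) = Rational(-70693, 208758)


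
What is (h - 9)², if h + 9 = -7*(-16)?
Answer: 8836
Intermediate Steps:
h = 103 (h = -9 - 7*(-16) = -9 + 112 = 103)
(h - 9)² = (103 - 9)² = 94² = 8836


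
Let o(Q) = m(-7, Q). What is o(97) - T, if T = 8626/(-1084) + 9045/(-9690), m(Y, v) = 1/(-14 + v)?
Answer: 64682781/7265239 ≈ 8.9030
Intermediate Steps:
T = -778256/87533 (T = 8626*(-1/1084) + 9045*(-1/9690) = -4313/542 - 603/646 = -778256/87533 ≈ -8.8910)
o(Q) = 1/(-14 + Q)
o(97) - T = 1/(-14 + 97) - 1*(-778256/87533) = 1/83 + 778256/87533 = 64682781/7265239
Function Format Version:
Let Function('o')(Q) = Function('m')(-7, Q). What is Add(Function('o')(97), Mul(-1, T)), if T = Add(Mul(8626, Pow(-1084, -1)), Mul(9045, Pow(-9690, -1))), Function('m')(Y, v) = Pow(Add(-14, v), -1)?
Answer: Rational(64682781, 7265239) ≈ 8.9030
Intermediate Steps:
T = Rational(-778256, 87533) (T = Add(Mul(8626, Rational(-1, 1084)), Mul(9045, Rational(-1, 9690))) = Add(Rational(-4313, 542), Rational(-603, 646)) = Rational(-778256, 87533) ≈ -8.8910)
Function('o')(Q) = Pow(Add(-14, Q), -1)
Add(Function('o')(97), Mul(-1, T)) = Add(Pow(Add(-14, 97), -1), Mul(-1, Rational(-778256, 87533))) = Add(Pow(83, -1), Rational(778256, 87533)) = Add(Rational(1, 83), Rational(778256, 87533)) = Rational(64682781, 7265239)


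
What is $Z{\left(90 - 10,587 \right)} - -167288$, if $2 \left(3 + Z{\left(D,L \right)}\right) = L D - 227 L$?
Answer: $\frac{248281}{2} \approx 1.2414 \cdot 10^{5}$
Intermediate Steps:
$Z{\left(D,L \right)} = -3 - \frac{227 L}{2} + \frac{D L}{2}$ ($Z{\left(D,L \right)} = -3 + \frac{L D - 227 L}{2} = -3 + \frac{D L - 227 L}{2} = -3 + \frac{- 227 L + D L}{2} = -3 + \left(- \frac{227 L}{2} + \frac{D L}{2}\right) = -3 - \frac{227 L}{2} + \frac{D L}{2}$)
$Z{\left(90 - 10,587 \right)} - -167288 = \left(-3 - \frac{133249}{2} + \frac{1}{2} \left(90 - 10\right) 587\right) - -167288 = \left(-3 - \frac{133249}{2} + \frac{1}{2} \cdot 80 \cdot 587\right) + 167288 = \left(-3 - \frac{133249}{2} + 23480\right) + 167288 = - \frac{86295}{2} + 167288 = \frac{248281}{2}$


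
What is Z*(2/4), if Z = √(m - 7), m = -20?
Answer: 3*I*√3/2 ≈ 2.5981*I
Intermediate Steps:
Z = 3*I*√3 (Z = √(-20 - 7) = √(-27) = 3*I*√3 ≈ 5.1962*I)
Z*(2/4) = (3*I*√3)*(2/4) = (3*I*√3)*(2*(¼)) = (3*I*√3)*(½) = 3*I*√3/2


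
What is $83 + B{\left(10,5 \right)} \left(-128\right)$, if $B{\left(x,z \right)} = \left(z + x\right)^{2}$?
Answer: $-28717$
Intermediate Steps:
$B{\left(x,z \right)} = \left(x + z\right)^{2}$
$83 + B{\left(10,5 \right)} \left(-128\right) = 83 + \left(10 + 5\right)^{2} \left(-128\right) = 83 + 15^{2} \left(-128\right) = 83 + 225 \left(-128\right) = 83 - 28800 = -28717$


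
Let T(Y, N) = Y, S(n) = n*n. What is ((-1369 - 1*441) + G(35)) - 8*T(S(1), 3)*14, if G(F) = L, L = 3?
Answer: -1919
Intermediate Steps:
S(n) = n²
G(F) = 3
((-1369 - 1*441) + G(35)) - 8*T(S(1), 3)*14 = ((-1369 - 1*441) + 3) - 8*1²*14 = ((-1369 - 441) + 3) - 8*1*14 = (-1810 + 3) - 8*14 = -1807 - 112 = -1919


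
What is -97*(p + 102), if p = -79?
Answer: -2231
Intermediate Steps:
-97*(p + 102) = -97*(-79 + 102) = -97*23 = -2231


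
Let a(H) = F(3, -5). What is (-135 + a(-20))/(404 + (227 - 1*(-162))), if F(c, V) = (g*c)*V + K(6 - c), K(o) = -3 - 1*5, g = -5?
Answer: -68/793 ≈ -0.085750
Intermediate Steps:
K(o) = -8 (K(o) = -3 - 5 = -8)
F(c, V) = -8 - 5*V*c (F(c, V) = (-5*c)*V - 8 = -5*V*c - 8 = -8 - 5*V*c)
a(H) = 67 (a(H) = -8 - 5*(-5)*3 = -8 + 75 = 67)
(-135 + a(-20))/(404 + (227 - 1*(-162))) = (-135 + 67)/(404 + (227 - 1*(-162))) = -68/(404 + (227 + 162)) = -68/(404 + 389) = -68/793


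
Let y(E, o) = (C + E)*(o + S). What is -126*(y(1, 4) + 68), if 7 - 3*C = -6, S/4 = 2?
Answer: -16632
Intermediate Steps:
S = 8 (S = 4*2 = 8)
C = 13/3 (C = 7/3 - ⅓*(-6) = 7/3 + 2 = 13/3 ≈ 4.3333)
y(E, o) = (8 + o)*(13/3 + E) (y(E, o) = (13/3 + E)*(o + 8) = (13/3 + E)*(8 + o) = (8 + o)*(13/3 + E))
-126*(y(1, 4) + 68) = -126*((104/3 + 8*1 + (13/3)*4 + 1*4) + 68) = -126*((104/3 + 8 + 52/3 + 4) + 68) = -126*(64 + 68) = -126*132 = -16632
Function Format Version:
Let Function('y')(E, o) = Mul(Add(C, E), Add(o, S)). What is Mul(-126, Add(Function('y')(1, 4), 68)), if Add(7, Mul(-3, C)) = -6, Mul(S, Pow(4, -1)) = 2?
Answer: -16632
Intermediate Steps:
S = 8 (S = Mul(4, 2) = 8)
C = Rational(13, 3) (C = Add(Rational(7, 3), Mul(Rational(-1, 3), -6)) = Add(Rational(7, 3), 2) = Rational(13, 3) ≈ 4.3333)
Function('y')(E, o) = Mul(Add(8, o), Add(Rational(13, 3), E)) (Function('y')(E, o) = Mul(Add(Rational(13, 3), E), Add(o, 8)) = Mul(Add(Rational(13, 3), E), Add(8, o)) = Mul(Add(8, o), Add(Rational(13, 3), E)))
Mul(-126, Add(Function('y')(1, 4), 68)) = Mul(-126, Add(Add(Rational(104, 3), Mul(8, 1), Mul(Rational(13, 3), 4), Mul(1, 4)), 68)) = Mul(-126, Add(Add(Rational(104, 3), 8, Rational(52, 3), 4), 68)) = Mul(-126, Add(64, 68)) = Mul(-126, 132) = -16632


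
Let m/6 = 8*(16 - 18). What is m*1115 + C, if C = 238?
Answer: -106802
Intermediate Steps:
m = -96 (m = 6*(8*(16 - 18)) = 6*(8*(-2)) = 6*(-16) = -96)
m*1115 + C = -96*1115 + 238 = -107040 + 238 = -106802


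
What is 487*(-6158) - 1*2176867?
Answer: -5175813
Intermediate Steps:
487*(-6158) - 1*2176867 = -2998946 - 2176867 = -5175813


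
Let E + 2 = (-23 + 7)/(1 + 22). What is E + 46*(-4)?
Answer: -4294/23 ≈ -186.70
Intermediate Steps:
E = -62/23 (E = -2 + (-23 + 7)/(1 + 22) = -2 - 16/23 = -62/23 ≈ -2.6957)
E + 46*(-4) = -62/23 + 46*(-4) = -62/23 - 184 = -4294/23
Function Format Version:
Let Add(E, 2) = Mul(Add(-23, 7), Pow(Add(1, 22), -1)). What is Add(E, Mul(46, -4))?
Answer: Rational(-4294, 23) ≈ -186.70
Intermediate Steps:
E = Rational(-62, 23) (E = Add(-2, Mul(Add(-23, 7), Pow(Add(1, 22), -1))) = Add(-2, Mul(-16, Pow(23, -1))) = Add(-2, Mul(-16, Rational(1, 23))) = Add(-2, Rational(-16, 23)) = Rational(-62, 23) ≈ -2.6957)
Add(E, Mul(46, -4)) = Add(Rational(-62, 23), Mul(46, -4)) = Add(Rational(-62, 23), -184) = Rational(-4294, 23)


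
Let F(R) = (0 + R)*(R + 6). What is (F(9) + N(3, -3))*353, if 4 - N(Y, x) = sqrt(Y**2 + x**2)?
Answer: 49067 - 1059*sqrt(2) ≈ 47569.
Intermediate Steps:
F(R) = R*(6 + R)
N(Y, x) = 4 - sqrt(Y**2 + x**2)
(F(9) + N(3, -3))*353 = (9*(6 + 9) + (4 - sqrt(3**2 + (-3)**2)))*353 = (9*15 + (4 - sqrt(9 + 9)))*353 = (135 + (4 - sqrt(18)))*353 = (135 + (4 - 3*sqrt(2)))*353 = (139 - 3*sqrt(2))*353 = 49067 - 1059*sqrt(2)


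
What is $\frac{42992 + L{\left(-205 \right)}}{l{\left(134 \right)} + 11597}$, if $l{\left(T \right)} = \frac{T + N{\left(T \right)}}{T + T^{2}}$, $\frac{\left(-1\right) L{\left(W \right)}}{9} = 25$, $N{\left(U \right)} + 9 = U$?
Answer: $\frac{773655030}{209789989} \approx 3.6878$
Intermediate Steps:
$N{\left(U \right)} = -9 + U$
$L{\left(W \right)} = -225$ ($L{\left(W \right)} = \left(-9\right) 25 = -225$)
$l{\left(T \right)} = \frac{-9 + 2 T}{T + T^{2}}$ ($l{\left(T \right)} = \frac{T + \left(-9 + T\right)}{T + T^{2}} = \frac{-9 + 2 T}{T + T^{2}}$)
$\frac{42992 + L{\left(-205 \right)}}{l{\left(134 \right)} + 11597} = \frac{42992 - 225}{\frac{-9 + 2 \cdot 134}{134 \left(1 + 134\right)} + 11597} = \frac{42767}{\frac{-9 + 268}{134 \cdot 135} + 11597} = \frac{42767}{\frac{1}{134} \cdot \frac{1}{135} \cdot 259 + 11597} = \frac{42767}{\frac{259}{18090} + 11597} = \frac{42767}{\frac{209789989}{18090}} = 42767 \cdot \frac{18090}{209789989} = \frac{773655030}{209789989}$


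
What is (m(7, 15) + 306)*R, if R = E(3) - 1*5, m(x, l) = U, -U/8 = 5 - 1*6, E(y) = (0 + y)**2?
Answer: 1256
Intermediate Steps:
E(y) = y**2
U = 8 (U = -8*(5 - 1*6) = -8*(5 - 6) = -8*(-1) = 8)
m(x, l) = 8
R = 4 (R = 3**2 - 1*5 = 9 - 5 = 4)
(m(7, 15) + 306)*R = (8 + 306)*4 = 314*4 = 1256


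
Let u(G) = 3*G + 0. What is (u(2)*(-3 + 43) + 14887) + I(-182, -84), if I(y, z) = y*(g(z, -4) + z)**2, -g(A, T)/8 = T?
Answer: -477001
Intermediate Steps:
g(A, T) = -8*T
u(G) = 3*G
I(y, z) = y*(32 + z)**2 (I(y, z) = y*(-8*(-4) + z)**2 = y*(32 + z)**2)
(u(2)*(-3 + 43) + 14887) + I(-182, -84) = ((3*2)*(-3 + 43) + 14887) - 182*(32 - 84)**2 = (6*40 + 14887) - 182*(-52)**2 = (240 + 14887) - 182*2704 = 15127 - 492128 = -477001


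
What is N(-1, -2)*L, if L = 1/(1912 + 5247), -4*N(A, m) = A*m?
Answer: -1/14318 ≈ -6.9842e-5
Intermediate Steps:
N(A, m) = -A*m/4
L = 1/7159 ≈ 0.00013968
N(-1, -2)*L = -¼*(-1)*(-2)*(1/7159) = -½*1/7159 = -1/14318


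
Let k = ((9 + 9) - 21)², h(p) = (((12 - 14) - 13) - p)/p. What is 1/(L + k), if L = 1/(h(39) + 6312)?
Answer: 82038/738355 ≈ 0.11111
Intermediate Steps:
h(p) = (-15 - p)/p (h(p) = ((-2 - 13) - p)/p = (-15 - p)/p)
L = 13/82038 (L = 1/((-15 - 1*39)/39 + 6312) = 1/((-15 - 39)/39 + 6312) = 1/((1/39)*(-54) + 6312) = 1/(-18/13 + 6312) = 1/(82038/13) = 13/82038 ≈ 0.00015846)
k = 9 (k = (18 - 21)² = (-3)² = 9)
1/(L + k) = 1/(13/82038 + 9) = 1/(738355/82038) = 82038/738355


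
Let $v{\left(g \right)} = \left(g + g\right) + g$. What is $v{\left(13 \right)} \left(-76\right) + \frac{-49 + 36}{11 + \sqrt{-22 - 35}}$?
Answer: $\frac{13 \left(- 228 \sqrt{57} + 2509 i\right)}{\sqrt{57} - 11 i} \approx -2964.8 + 0.55139 i$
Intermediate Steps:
$v{\left(g \right)} = 3 g$ ($v{\left(g \right)} = 2 g + g = 3 g$)
$v{\left(13 \right)} \left(-76\right) + \frac{-49 + 36}{11 + \sqrt{-22 - 35}} = 3 \cdot 13 \left(-76\right) + \frac{-49 + 36}{11 + \sqrt{-22 - 35}} = 39 \left(-76\right) - \frac{13}{11 + \sqrt{-57}} = -2964 - \frac{13}{11 + i \sqrt{57}}$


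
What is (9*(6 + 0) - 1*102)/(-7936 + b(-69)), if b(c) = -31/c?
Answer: 3312/547553 ≈ 0.0060487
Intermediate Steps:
(9*(6 + 0) - 1*102)/(-7936 + b(-69)) = (9*(6 + 0) - 1*102)/(-7936 - 31/(-69)) = (9*6 - 102)/(-7936 - 31*(-1/69)) = (54 - 102)/(-7936 + 31/69) = -48/(-547553/69) = -69/547553*(-48) = 3312/547553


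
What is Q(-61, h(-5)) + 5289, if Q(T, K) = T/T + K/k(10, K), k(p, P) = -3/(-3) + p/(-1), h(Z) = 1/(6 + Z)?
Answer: 47609/9 ≈ 5289.9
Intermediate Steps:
k(p, P) = 1 - p (k(p, P) = -3*(-1/3) + p*(-1) = 1 - p)
Q(T, K) = 1 - K/9 (Q(T, K) = T/T + K/(1 - 1*10) = 1 + K/(1 - 10) = 1 + K/(-9) = 1 + K*(-1/9) = 1 - K/9)
Q(-61, h(-5)) + 5289 = (1 - 1/(9*(6 - 5))) + 5289 = (1 - 1/9/1) + 5289 = (1 - 1/9*1) + 5289 = (1 - 1/9) + 5289 = 8/9 + 5289 = 47609/9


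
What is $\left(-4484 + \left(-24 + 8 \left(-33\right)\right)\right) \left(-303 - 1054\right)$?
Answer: $6475604$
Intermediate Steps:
$\left(-4484 + \left(-24 + 8 \left(-33\right)\right)\right) \left(-303 - 1054\right) = \left(-4484 - 288\right) \left(-1357\right) = \left(-4772\right) \left(-1357\right) = 6475604$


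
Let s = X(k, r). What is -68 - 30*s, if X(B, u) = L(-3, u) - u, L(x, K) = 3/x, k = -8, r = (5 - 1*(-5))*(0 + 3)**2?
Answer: 2662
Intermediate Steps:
r = 90 (r = (5 + 5)*3**2 = 10*9 = 90)
X(B, u) = -1 - u (X(B, u) = 3/(-3) - u = 3*(-1/3) - u = -1 - u)
s = -91 (s = -1 - 1*90 = -1 - 90 = -91)
-68 - 30*s = -68 - 30*(-91) = -68 + 2730 = 2662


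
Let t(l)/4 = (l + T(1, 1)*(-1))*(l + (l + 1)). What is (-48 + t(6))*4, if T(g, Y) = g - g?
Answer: 1056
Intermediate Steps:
T(g, Y) = 0
t(l) = 4*l*(1 + 2*l) (t(l) = 4*((l + 0*(-1))*(l + (l + 1))) = 4*((l + 0)*(l + (1 + l))) = 4*(l*(1 + 2*l)) = 4*l*(1 + 2*l))
(-48 + t(6))*4 = (-48 + 4*6*(1 + 2*6))*4 = (-48 + 4*6*(1 + 12))*4 = (-48 + 4*6*13)*4 = (-48 + 312)*4 = 264*4 = 1056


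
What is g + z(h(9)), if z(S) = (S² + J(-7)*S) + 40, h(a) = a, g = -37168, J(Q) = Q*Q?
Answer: -36606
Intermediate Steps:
J(Q) = Q²
z(S) = 40 + S² + 49*S (z(S) = (S² + (-7)²*S) + 40 = (S² + 49*S) + 40 = 40 + S² + 49*S)
g + z(h(9)) = -37168 + (40 + 9² + 49*9) = -37168 + (40 + 81 + 441) = -37168 + 562 = -36606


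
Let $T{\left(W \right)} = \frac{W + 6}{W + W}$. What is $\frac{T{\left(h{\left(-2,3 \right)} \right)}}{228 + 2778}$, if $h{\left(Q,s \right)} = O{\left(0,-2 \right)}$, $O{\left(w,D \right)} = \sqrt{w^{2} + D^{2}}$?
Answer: $\frac{1}{1503} \approx 0.00066534$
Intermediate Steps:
$O{\left(w,D \right)} = \sqrt{D^{2} + w^{2}}$
$h{\left(Q,s \right)} = 2$ ($h{\left(Q,s \right)} = \sqrt{\left(-2\right)^{2} + 0^{2}} = \sqrt{4 + 0} = \sqrt{4} = 2$)
$T{\left(W \right)} = \frac{6 + W}{2 W}$
$\frac{T{\left(h{\left(-2,3 \right)} \right)}}{228 + 2778} = \frac{\frac{1}{2} \cdot \frac{1}{2} \left(6 + 2\right)}{228 + 2778} = \frac{\frac{1}{2} \cdot \frac{1}{2} \cdot 8}{3006} = 2 \cdot \frac{1}{3006} = \frac{1}{1503}$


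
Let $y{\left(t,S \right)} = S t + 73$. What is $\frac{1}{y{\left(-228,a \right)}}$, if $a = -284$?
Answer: $\frac{1}{64825} \approx 1.5426 \cdot 10^{-5}$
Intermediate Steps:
$y{\left(t,S \right)} = 73 + S t$
$\frac{1}{y{\left(-228,a \right)}} = \frac{1}{73 - -64752} = \frac{1}{73 + 64752} = \frac{1}{64825}$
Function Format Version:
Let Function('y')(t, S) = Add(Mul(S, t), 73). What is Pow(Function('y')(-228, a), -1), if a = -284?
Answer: Rational(1, 64825) ≈ 1.5426e-5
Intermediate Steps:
Function('y')(t, S) = Add(73, Mul(S, t))
Pow(Function('y')(-228, a), -1) = Pow(Add(73, Mul(-284, -228)), -1) = Pow(Add(73, 64752), -1) = Pow(64825, -1) = Rational(1, 64825)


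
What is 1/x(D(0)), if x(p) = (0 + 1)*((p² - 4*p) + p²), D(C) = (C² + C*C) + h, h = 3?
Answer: ⅙ ≈ 0.16667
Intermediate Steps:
D(C) = 3 + 2*C² (D(C) = (C² + C*C) + 3 = (C² + C²) + 3 = 2*C² + 3 = 3 + 2*C²)
x(p) = -4*p + 2*p² (x(p) = 1*(-4*p + 2*p²) = -4*p + 2*p²)
1/x(D(0)) = 1/(2*(3 + 2*0²)*(-2 + (3 + 2*0²))) = 1/(2*(3 + 2*0)*(-2 + (3 + 2*0))) = 1/(2*(3 + 0)*(-2 + (3 + 0))) = 1/(2*3*(-2 + 3)) = 1/(2*3*1) = 1/6 = ⅙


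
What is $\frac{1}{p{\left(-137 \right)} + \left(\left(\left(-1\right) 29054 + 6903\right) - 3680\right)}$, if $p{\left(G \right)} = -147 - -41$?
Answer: $- \frac{1}{25937} \approx -3.8555 \cdot 10^{-5}$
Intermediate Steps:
$p{\left(G \right)} = -106$ ($p{\left(G \right)} = -147 + 41 = -106$)
$\frac{1}{p{\left(-137 \right)} + \left(\left(\left(-1\right) 29054 + 6903\right) - 3680\right)} = \frac{1}{-106 + \left(\left(\left(-1\right) 29054 + 6903\right) - 3680\right)} = \frac{1}{-106 + \left(\left(-29054 + 6903\right) - 3680\right)} = \frac{1}{-106 - 25831} = \frac{1}{-25937} = - \frac{1}{25937}$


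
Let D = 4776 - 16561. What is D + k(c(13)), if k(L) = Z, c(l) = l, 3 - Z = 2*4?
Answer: -11790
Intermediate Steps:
D = -11785
Z = -5 (Z = 3 - 2*4 = 3 - 1*8 = 3 - 8 = -5)
k(L) = -5
D + k(c(13)) = -11785 - 5 = -11790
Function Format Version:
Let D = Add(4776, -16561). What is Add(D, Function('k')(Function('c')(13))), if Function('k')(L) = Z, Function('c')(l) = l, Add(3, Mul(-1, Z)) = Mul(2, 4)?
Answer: -11790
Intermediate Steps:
D = -11785
Z = -5 (Z = Add(3, Mul(-1, Mul(2, 4))) = Add(3, Mul(-1, 8)) = Add(3, -8) = -5)
Function('k')(L) = -5
Add(D, Function('k')(Function('c')(13))) = Add(-11785, -5) = -11790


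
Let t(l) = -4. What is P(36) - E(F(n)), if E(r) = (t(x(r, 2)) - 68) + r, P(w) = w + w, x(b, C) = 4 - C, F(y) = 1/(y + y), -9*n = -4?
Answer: 1143/8 ≈ 142.88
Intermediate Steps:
n = 4/9 (n = -⅑*(-4) = 4/9 ≈ 0.44444)
F(y) = 1/(2*y)
P(w) = 2*w
E(r) = -72 + r (E(r) = (-4 - 68) + r = -72 + r)
P(36) - E(F(n)) = 2*36 - (-72 + 1/(2*(4/9))) = 72 - (-72 + (½)*(9/4)) = 72 - (-72 + 9/8) = 72 - 1*(-567/8) = 72 + 567/8 = 1143/8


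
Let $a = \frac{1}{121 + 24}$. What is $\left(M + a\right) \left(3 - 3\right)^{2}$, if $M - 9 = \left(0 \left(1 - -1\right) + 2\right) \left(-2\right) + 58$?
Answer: $0$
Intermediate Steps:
$a = \frac{1}{145} \approx 0.0068966$
$M = 63$ ($M = 9 + \left(\left(0 \left(1 - -1\right) + 2\right) \left(-2\right) + 58\right) = 9 + \left(\left(0 \left(1 + 1\right) + 2\right) \left(-2\right) + 58\right) = 9 + \left(\left(0 \cdot 2 + 2\right) \left(-2\right) + 58\right) = 9 + \left(\left(0 + 2\right) \left(-2\right) + 58\right) = 9 + \left(2 \left(-2\right) + 58\right) = 9 + \left(-4 + 58\right) = 9 + 54 = 63$)
$\left(M + a\right) \left(3 - 3\right)^{2} = \left(63 + \frac{1}{145}\right) \left(3 - 3\right)^{2} = \frac{9136 \cdot 0^{2}}{145} = \frac{9136}{145} \cdot 0 = 0$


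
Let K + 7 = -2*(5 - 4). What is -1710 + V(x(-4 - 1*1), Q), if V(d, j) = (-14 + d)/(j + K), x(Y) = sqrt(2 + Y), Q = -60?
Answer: -117976/69 - I*sqrt(3)/69 ≈ -1709.8 - 0.025102*I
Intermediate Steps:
K = -9 (K = -7 - 2*(5 - 4) = -7 - 2*1 = -7 - 2 = -9)
V(d, j) = (-14 + d)/(-9 + j) (V(d, j) = (-14 + d)/(j - 9) = (-14 + d)/(-9 + j))
-1710 + V(x(-4 - 1*1), Q) = -1710 + (-14 + sqrt(2 + (-4 - 1*1)))/(-9 - 60) = -1710 + (-14 + sqrt(2 + (-4 - 1)))/(-69) = -1710 - (-14 + sqrt(2 - 5))/69 = -1710 - (-14 + sqrt(-3))/69 = -1710 - (-14 + I*sqrt(3))/69 = -1710 + (14/69 - I*sqrt(3)/69) = -117976/69 - I*sqrt(3)/69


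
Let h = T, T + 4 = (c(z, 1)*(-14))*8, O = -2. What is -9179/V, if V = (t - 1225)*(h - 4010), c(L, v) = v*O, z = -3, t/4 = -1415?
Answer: -9179/26094150 ≈ -0.00035176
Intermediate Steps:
t = -5660 (t = 4*(-1415) = -5660)
c(L, v) = -2*v (c(L, v) = v*(-2) = -2*v)
T = 220 (T = -4 + (-2*1*(-14))*8 = -4 - 2*(-14)*8 = -4 + 28*8 = -4 + 224 = 220)
h = 220
V = 26094150 (V = (-5660 - 1225)*(220 - 4010) = -6885*(-3790) = 26094150)
-9179/V = -9179/26094150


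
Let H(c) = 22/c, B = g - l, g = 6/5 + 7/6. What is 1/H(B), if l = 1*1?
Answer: 41/660 ≈ 0.062121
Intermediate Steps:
g = 71/30 (g = 6*(⅕) + 7*(⅙) = 6/5 + 7/6 = 71/30 ≈ 2.3667)
l = 1
B = 41/30 (B = 71/30 - 1*1 = 71/30 - 1 = 41/30 ≈ 1.3667)
1/H(B) = 1/(22/(41/30)) = 1/(22*(30/41)) = 1/(660/41) = 41/660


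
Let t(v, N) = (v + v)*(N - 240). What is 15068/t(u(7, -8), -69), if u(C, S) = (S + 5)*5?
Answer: 7534/4635 ≈ 1.6255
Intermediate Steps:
u(C, S) = 25 + 5*S (u(C, S) = (5 + S)*5 = 25 + 5*S)
t(v, N) = 2*v*(-240 + N) (t(v, N) = (2*v)*(-240 + N) = 2*v*(-240 + N))
15068/t(u(7, -8), -69) = 15068/((2*(25 + 5*(-8))*(-240 - 69))) = 15068/((2*(25 - 40)*(-309))) = 15068/((2*(-15)*(-309))) = 15068/9270 = 15068*(1/9270) = 7534/4635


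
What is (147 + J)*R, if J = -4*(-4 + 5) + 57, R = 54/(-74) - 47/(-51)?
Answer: 72400/1887 ≈ 38.368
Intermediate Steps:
R = 362/1887 (R = 54*(-1/74) - 47*(-1/51) = -27/37 + 47/51 = 362/1887 ≈ 0.19184)
J = 53 (J = -4*1 + 57 = -4 + 57 = 53)
(147 + J)*R = (147 + 53)*(362/1887) = 200*(362/1887) = 72400/1887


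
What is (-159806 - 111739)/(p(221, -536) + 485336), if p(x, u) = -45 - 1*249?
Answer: -271545/485042 ≈ -0.55984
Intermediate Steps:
p(x, u) = -294 (p(x, u) = -45 - 249 = -294)
(-159806 - 111739)/(p(221, -536) + 485336) = (-159806 - 111739)/(-294 + 485336) = -271545/485042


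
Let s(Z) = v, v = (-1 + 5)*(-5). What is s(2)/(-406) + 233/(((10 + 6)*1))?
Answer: 47459/3248 ≈ 14.612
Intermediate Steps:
v = -20 (v = 4*(-5) = -20)
s(Z) = -20
s(2)/(-406) + 233/(((10 + 6)*1)) = -20/(-406) + 233/(((10 + 6)*1)) = -20*(-1/406) + 233/((16*1)) = 10/203 + 233/16 = 47459/3248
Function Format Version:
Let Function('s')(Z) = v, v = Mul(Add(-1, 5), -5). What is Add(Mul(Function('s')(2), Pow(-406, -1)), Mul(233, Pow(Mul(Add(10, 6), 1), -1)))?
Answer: Rational(47459, 3248) ≈ 14.612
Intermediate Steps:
v = -20 (v = Mul(4, -5) = -20)
Function('s')(Z) = -20
Add(Mul(Function('s')(2), Pow(-406, -1)), Mul(233, Pow(Mul(Add(10, 6), 1), -1))) = Add(Mul(-20, Pow(-406, -1)), Mul(233, Pow(Mul(Add(10, 6), 1), -1))) = Add(Mul(-20, Rational(-1, 406)), Mul(233, Pow(Mul(16, 1), -1))) = Add(Rational(10, 203), Mul(233, Pow(16, -1))) = Add(Rational(10, 203), Mul(233, Rational(1, 16))) = Add(Rational(10, 203), Rational(233, 16)) = Rational(47459, 3248)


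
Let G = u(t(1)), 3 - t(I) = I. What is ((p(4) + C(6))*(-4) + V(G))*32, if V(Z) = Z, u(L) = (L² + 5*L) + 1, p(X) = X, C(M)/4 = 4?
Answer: -2080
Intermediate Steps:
C(M) = 16 (C(M) = 4*4 = 16)
t(I) = 3 - I
u(L) = 1 + L² + 5*L
G = 15 (G = 1 + (3 - 1*1)² + 5*(3 - 1*1) = 1 + (3 - 1)² + 5*(3 - 1) = 1 + 2² + 5*2 = 1 + 4 + 10 = 15)
((p(4) + C(6))*(-4) + V(G))*32 = ((4 + 16)*(-4) + 15)*32 = (20*(-4) + 15)*32 = (-80 + 15)*32 = -65*32 = -2080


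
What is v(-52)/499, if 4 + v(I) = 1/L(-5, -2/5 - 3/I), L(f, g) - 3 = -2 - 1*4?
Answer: -13/1497 ≈ -0.0086840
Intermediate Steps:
L(f, g) = -3 (L(f, g) = 3 + (-2 - 1*4) = 3 + (-2 - 4) = 3 - 6 = -3)
v(I) = -13/3 (v(I) = -4 + 1/(-3) = -4 - ⅓ = -13/3)
v(-52)/499 = -13/3/499 = -13/3*1/499 = -13/1497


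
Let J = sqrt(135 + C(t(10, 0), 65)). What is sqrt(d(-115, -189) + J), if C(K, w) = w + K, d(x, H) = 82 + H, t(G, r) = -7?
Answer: sqrt(-107 + sqrt(193)) ≈ 9.6492*I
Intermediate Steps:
C(K, w) = K + w
J = sqrt(193) (J = sqrt(135 + (-7 + 65)) = sqrt(135 + 58) = sqrt(193) ≈ 13.892)
sqrt(d(-115, -189) + J) = sqrt((82 - 189) + sqrt(193)) = sqrt(-107 + sqrt(193))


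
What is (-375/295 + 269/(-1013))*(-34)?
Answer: 3122764/59767 ≈ 52.249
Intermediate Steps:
(-375/295 + 269/(-1013))*(-34) = (-375*1/295 + 269*(-1/1013))*(-34) = (-75/59 - 269/1013)*(-34) = -91846/59767*(-34) = 3122764/59767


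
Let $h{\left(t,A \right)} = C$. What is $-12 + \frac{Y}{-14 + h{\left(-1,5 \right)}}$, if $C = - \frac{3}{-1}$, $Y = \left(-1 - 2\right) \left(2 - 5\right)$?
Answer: $- \frac{141}{11} \approx -12.818$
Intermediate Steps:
$Y = 9$ ($Y = \left(-3\right) \left(-3\right) = 9$)
$C = 3$ ($C = \left(-3\right) \left(-1\right) = 3$)
$h{\left(t,A \right)} = 3$
$-12 + \frac{Y}{-14 + h{\left(-1,5 \right)}} = -12 + \frac{9}{-14 + 3} = -12 + \frac{9}{-11} = -12 + 9 \left(- \frac{1}{11}\right) = -12 - \frac{9}{11} = - \frac{141}{11}$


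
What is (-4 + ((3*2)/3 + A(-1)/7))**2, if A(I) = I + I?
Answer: 256/49 ≈ 5.2245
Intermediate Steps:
A(I) = 2*I
(-4 + ((3*2)/3 + A(-1)/7))**2 = (-4 + ((3*2)/3 + (2*(-1))/7))**2 = (-4 + (6*(1/3) - 2*1/7))**2 = (-4 + (2 - 2/7))**2 = (-4 + 12/7)**2 = (-16/7)**2 = 256/49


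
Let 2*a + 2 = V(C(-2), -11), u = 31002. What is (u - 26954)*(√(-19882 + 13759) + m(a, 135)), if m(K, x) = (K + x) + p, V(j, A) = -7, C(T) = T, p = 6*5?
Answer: 649704 + 4048*I*√6123 ≈ 6.497e+5 + 3.1675e+5*I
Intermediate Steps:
p = 30
a = -9/2 (a = -1 + (½)*(-7) = -1 - 7/2 = -9/2 ≈ -4.5000)
m(K, x) = 30 + K + x (m(K, x) = (K + x) + 30 = 30 + K + x)
(u - 26954)*(√(-19882 + 13759) + m(a, 135)) = (31002 - 26954)*(√(-19882 + 13759) + (30 - 9/2 + 135)) = 4048*(√(-6123) + 321/2) = 4048*(I*√6123 + 321/2) = 4048*(321/2 + I*√6123) = 649704 + 4048*I*√6123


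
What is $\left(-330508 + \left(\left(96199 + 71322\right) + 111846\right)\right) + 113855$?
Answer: $62714$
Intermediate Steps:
$\left(-330508 + \left(\left(96199 + 71322\right) + 111846\right)\right) + 113855 = \left(-330508 + \left(167521 + 111846\right)\right) + 113855 = \left(-330508 + 279367\right) + 113855 = -51141 + 113855 = 62714$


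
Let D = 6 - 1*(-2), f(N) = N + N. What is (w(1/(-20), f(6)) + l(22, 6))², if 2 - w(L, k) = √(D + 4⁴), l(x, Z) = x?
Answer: 840 - 96*√66 ≈ 60.092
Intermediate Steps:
f(N) = 2*N
D = 8 (D = 6 + 2 = 8)
w(L, k) = 2 - 2*√66 (w(L, k) = 2 - √(8 + 4⁴) = 2 - √(8 + 256) = 2 - √264 = 2 - 2*√66)
(w(1/(-20), f(6)) + l(22, 6))² = ((2 - 2*√66) + 22)² = (24 - 2*√66)²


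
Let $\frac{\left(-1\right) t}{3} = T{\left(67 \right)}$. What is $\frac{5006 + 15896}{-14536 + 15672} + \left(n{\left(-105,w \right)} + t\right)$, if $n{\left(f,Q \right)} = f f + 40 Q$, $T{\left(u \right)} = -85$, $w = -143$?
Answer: $\frac{3168531}{568} \approx 5578.4$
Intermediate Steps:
$n{\left(f,Q \right)} = f^{2} + 40 Q$
$t = 255$ ($t = \left(-3\right) \left(-85\right) = 255$)
$\frac{5006 + 15896}{-14536 + 15672} + \left(n{\left(-105,w \right)} + t\right) = \frac{5006 + 15896}{-14536 + 15672} + \left(\left(\left(-105\right)^{2} + 40 \left(-143\right)\right) + 255\right) = \frac{20902}{1136} + \left(\left(11025 - 5720\right) + 255\right) = 20902 \cdot \frac{1}{1136} + \left(5305 + 255\right) = \frac{10451}{568} + 5560 = \frac{3168531}{568}$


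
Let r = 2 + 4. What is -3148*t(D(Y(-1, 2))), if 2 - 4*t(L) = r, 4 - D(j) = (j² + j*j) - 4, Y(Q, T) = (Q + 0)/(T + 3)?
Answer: 3148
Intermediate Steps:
Y(Q, T) = Q/(3 + T)
D(j) = 8 - 2*j² (D(j) = 4 - ((j² + j*j) - 4) = 4 - ((j² + j²) - 4) = 4 - (2*j² - 4) = 4 - (-4 + 2*j²) = 4 + (4 - 2*j²) = 8 - 2*j²)
r = 6
t(L) = -1 (t(L) = ½ - ¼*6 = ½ - 3/2 = -1)
-3148*t(D(Y(-1, 2))) = -3148*(-1) = 3148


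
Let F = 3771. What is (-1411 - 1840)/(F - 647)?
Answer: -3251/3124 ≈ -1.0407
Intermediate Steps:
(-1411 - 1840)/(F - 647) = (-1411 - 1840)/(3771 - 647) = -3251/3124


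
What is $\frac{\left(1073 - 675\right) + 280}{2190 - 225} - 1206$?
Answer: $- \frac{789704}{655} \approx -1205.7$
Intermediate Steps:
$\frac{\left(1073 - 675\right) + 280}{2190 - 225} - 1206 = \frac{\left(1073 - 675\right) + 280}{1965} - 1206 = \left(398 + 280\right) \frac{1}{1965} - 1206 = 678 \cdot \frac{1}{1965} - 1206 = \frac{226}{655} - 1206 = - \frac{789704}{655}$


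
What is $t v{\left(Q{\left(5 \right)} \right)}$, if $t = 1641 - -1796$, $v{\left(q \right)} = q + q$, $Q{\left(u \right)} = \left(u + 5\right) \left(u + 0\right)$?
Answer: $343700$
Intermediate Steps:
$Q{\left(u \right)} = u \left(5 + u\right)$ ($Q{\left(u \right)} = \left(5 + u\right) u = u \left(5 + u\right)$)
$v{\left(q \right)} = 2 q$
$t = 3437$ ($t = 1641 + 1796 = 3437$)
$t v{\left(Q{\left(5 \right)} \right)} = 3437 \cdot 2 \cdot 5 \left(5 + 5\right) = 3437 \cdot 2 \cdot 5 \cdot 10 = 3437 \cdot 2 \cdot 50 = 3437 \cdot 100 = 343700$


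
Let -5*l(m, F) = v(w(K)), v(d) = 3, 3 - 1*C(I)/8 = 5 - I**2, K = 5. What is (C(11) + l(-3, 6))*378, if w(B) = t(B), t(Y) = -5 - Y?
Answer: 1798146/5 ≈ 3.5963e+5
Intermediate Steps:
C(I) = -16 + 8*I**2 (C(I) = 24 - 8*(5 - I**2) = 24 + (-40 + 8*I**2) = -16 + 8*I**2)
w(B) = -5 - B
l(m, F) = -3/5 (l(m, F) = -1/5*3 = -3/5)
(C(11) + l(-3, 6))*378 = ((-16 + 8*11**2) - 3/5)*378 = ((-16 + 8*121) - 3/5)*378 = ((-16 + 968) - 3/5)*378 = (952 - 3/5)*378 = (4757/5)*378 = 1798146/5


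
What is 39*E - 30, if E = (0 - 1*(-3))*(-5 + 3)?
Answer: -264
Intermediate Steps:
E = -6 (E = (0 + 3)*(-2) = 3*(-2) = -6)
39*E - 30 = 39*(-6) - 30 = -234 - 30 = -264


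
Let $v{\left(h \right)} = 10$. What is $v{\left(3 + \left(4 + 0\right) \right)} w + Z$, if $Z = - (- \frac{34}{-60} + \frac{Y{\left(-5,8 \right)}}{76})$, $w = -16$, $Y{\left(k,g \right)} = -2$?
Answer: $- \frac{45754}{285} \approx -160.54$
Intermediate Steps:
$Z = - \frac{154}{285}$ ($Z = - (- \frac{34}{-60} - \frac{2}{76}) = - (\left(-34\right) \left(- \frac{1}{60}\right) - \frac{1}{38}) = - (\frac{17}{30} - \frac{1}{38}) = \left(-1\right) \frac{154}{285} = - \frac{154}{285} \approx -0.54035$)
$v{\left(3 + \left(4 + 0\right) \right)} w + Z = 10 \left(-16\right) - \frac{154}{285} = -160 - \frac{154}{285} = - \frac{45754}{285}$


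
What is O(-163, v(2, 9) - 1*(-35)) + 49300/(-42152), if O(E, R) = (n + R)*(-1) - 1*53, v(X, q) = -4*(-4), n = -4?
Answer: -1066125/10538 ≈ -101.17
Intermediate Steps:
v(X, q) = 16
O(E, R) = -49 - R (O(E, R) = (-4 + R)*(-1) - 1*53 = (4 - R) - 53 = -49 - R)
O(-163, v(2, 9) - 1*(-35)) + 49300/(-42152) = (-49 - (16 - 1*(-35))) + 49300/(-42152) = (-49 - (16 + 35)) + 49300*(-1/42152) = (-49 - 1*51) - 12325/10538 = (-49 - 51) - 12325/10538 = -100 - 12325/10538 = -1066125/10538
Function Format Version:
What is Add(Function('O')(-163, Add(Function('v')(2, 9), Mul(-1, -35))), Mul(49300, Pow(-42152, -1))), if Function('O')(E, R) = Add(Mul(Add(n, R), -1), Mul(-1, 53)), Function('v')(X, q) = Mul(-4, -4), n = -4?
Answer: Rational(-1066125, 10538) ≈ -101.17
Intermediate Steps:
Function('v')(X, q) = 16
Function('O')(E, R) = Add(-49, Mul(-1, R)) (Function('O')(E, R) = Add(Mul(Add(-4, R), -1), Mul(-1, 53)) = Add(Add(4, Mul(-1, R)), -53) = Add(-49, Mul(-1, R)))
Add(Function('O')(-163, Add(Function('v')(2, 9), Mul(-1, -35))), Mul(49300, Pow(-42152, -1))) = Add(Add(-49, Mul(-1, Add(16, Mul(-1, -35)))), Mul(49300, Pow(-42152, -1))) = Add(Add(-49, Mul(-1, Add(16, 35))), Mul(49300, Rational(-1, 42152))) = Add(Add(-49, Mul(-1, 51)), Rational(-12325, 10538)) = Add(Add(-49, -51), Rational(-12325, 10538)) = Add(-100, Rational(-12325, 10538)) = Rational(-1066125, 10538)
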